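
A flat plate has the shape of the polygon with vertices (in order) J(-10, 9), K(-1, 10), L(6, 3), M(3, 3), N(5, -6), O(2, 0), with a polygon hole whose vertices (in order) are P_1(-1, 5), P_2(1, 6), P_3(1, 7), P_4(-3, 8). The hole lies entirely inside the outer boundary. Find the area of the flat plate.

Outer boundary:
Σ = (-91) + (-63) + (9) + (-33) + (12) + (18) = -148
Area = |Σ|/2 = 74.
Hole:
P_1→P_2: (-1)(6) − (1)(5) = -11
P_2→P_3: (1)(7) − (1)(6) = 1
P_3→P_4: (1)(8) − (-3)(7) = 29
P_4→P_1: (-3)(5) − (-1)(8) = -7
Σ = 12
Area = |Σ|/2 = 6.
Net area = 74 − 6 = 68.

68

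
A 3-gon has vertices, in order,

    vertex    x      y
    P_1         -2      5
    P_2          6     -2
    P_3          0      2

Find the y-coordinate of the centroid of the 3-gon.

5/3

Apply the shoelace formula. First the cross-terms c_i = x_i·y_{i+1} − x_{i+1}·y_i:
  -26, 12, 4  ⇒  2A = -10, A = -5.
Then Σ (y_i + y_{i+1})·c_i = -50, so ȳ = -50 / (6·(-5)) = 5/3.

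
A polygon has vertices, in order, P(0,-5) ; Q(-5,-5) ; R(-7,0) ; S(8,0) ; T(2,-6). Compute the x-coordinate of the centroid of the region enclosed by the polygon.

-15/118

Apply the surveyor's formula. First the cross-terms c_i = x_i·y_{i+1} − x_{i+1}·y_i:
  -25, -35, 0, -48, -10  ⇒  2A = -118, A = -59.
Then Σ (x_i + x_{i+1})·c_i = 45, so x̄ = 45 / (6·(-59)) = -15/118.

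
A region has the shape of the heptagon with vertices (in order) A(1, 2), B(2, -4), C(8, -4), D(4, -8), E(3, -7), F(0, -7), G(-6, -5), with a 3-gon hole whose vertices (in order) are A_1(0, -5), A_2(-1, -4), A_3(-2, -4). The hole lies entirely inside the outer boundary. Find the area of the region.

Outer boundary:
Σ = (-8) + (24) + (-48) + (-4) + (-21) + (-42) + (-7) = -106
Area = |Σ|/2 = 53.
Hole:
Σ = (-5) + (-4) + (10) = 1
Area = |Σ|/2 = 0.5.
Net area = 53 − 0.5 = 52.5.

52.5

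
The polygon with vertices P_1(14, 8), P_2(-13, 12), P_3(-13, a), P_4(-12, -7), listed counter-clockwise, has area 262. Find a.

Write out the shoelace sum; only the two edges meeting at P_3 involve a:
2·Area = [((-13)·a − (-13)·12) + ((-13)·(-7) − (-12)·a)] + 274
       = -1·a + 521 = 524
⇒ a = -3.

-3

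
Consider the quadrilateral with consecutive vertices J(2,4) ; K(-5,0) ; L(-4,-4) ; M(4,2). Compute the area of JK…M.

30

Apply the shoelace (surveyor's) formula: 2A = Σ (x_i·y_{i+1} − x_{i+1}·y_i), indices taken mod 4.
J→K: (2)(0) − (-5)(4) = 20
K→L: (-5)(-4) − (-4)(0) = 20
L→M: (-4)(2) − (4)(-4) = 8
M→J: (4)(4) − (2)(2) = 12
Σ = 60
Area = |Σ|/2 = 30.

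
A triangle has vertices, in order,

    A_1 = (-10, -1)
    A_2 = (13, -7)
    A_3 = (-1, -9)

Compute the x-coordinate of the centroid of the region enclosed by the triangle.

Apply Gauss's area formula. First the cross-terms c_i = x_i·y_{i+1} − x_{i+1}·y_i:
  83, -124, -89  ⇒  2A = -130, A = -65.
Then Σ (x_i + x_{i+1})·c_i = -260, so x̄ = -260 / (6·(-65)) = 2/3.

2/3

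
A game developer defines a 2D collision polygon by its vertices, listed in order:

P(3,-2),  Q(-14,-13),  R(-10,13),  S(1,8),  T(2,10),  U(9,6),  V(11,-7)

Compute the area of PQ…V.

Apply the surveyor's formula: 2A = Σ (x_i·y_{i+1} − x_{i+1}·y_i), indices taken mod 7.
Cross-terms: -67, -312, -93, -6, -78, -129, -1  ⇒  Σ = -686
Area = |Σ|/2 = 343.

343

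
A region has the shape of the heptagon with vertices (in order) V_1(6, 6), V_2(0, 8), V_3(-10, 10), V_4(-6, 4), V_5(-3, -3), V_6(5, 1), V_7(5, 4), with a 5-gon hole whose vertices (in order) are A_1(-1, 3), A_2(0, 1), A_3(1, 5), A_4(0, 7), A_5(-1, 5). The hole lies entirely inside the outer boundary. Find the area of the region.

Outer boundary:
Σ = (48) + (80) + (20) + (30) + (12) + (15) + (6) = 211
Area = |Σ|/2 = 105.5.
Hole:
Cross-terms: -1, -1, 7, 7, 2  ⇒  Σ = 14
Area = |Σ|/2 = 7.
Net area = 105.5 − 7 = 98.5.

98.5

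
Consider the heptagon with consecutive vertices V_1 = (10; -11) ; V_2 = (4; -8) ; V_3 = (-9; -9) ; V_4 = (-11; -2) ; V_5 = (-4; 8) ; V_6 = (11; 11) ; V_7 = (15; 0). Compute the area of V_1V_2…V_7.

Apply Gauss's area formula: 2A = Σ (x_i·y_{i+1} − x_{i+1}·y_i), indices taken mod 7.
Σ = (-36) + (-108) + (-81) + (-96) + (-132) + (-165) + (-165) = -783
Area = |Σ|/2 = 391.5.

391.5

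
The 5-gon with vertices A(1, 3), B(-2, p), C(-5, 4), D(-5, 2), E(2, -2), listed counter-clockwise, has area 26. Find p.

Write out the shoelace sum; only the two edges meeting at B involve p:
2·Area = [(1·p − (-2)·3) + ((-2)·4 − (-5)·p)] + 24
       = 6·p + 22 = 52
⇒ p = 5.

5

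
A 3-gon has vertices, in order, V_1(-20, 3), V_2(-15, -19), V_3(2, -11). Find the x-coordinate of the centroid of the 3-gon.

Apply Gauss's area formula. First the cross-terms c_i = x_i·y_{i+1} − x_{i+1}·y_i:
  425, 203, -214  ⇒  2A = 414, A = 207.
Then Σ (x_i + x_{i+1})·c_i = -13662, so x̄ = -13662 / (6·207) = -11.

-11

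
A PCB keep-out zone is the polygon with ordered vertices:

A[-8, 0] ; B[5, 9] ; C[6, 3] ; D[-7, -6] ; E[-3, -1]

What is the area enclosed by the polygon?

72.5

A→B: (-8)(9) − (5)(0) = -72
B→C: (5)(3) − (6)(9) = -39
C→D: (6)(-6) − (-7)(3) = -15
D→E: (-7)(-1) − (-3)(-6) = -11
E→A: (-3)(0) − (-8)(-1) = -8
Σ = -145
Area = |Σ|/2 = 72.5.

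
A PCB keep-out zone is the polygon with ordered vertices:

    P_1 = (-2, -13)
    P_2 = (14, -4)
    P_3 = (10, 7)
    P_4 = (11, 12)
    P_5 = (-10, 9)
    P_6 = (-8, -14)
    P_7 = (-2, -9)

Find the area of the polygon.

427

P_1→P_2: (-2)(-4) − (14)(-13) = 190
P_2→P_3: (14)(7) − (10)(-4) = 138
P_3→P_4: (10)(12) − (11)(7) = 43
P_4→P_5: (11)(9) − (-10)(12) = 219
P_5→P_6: (-10)(-14) − (-8)(9) = 212
P_6→P_7: (-8)(-9) − (-2)(-14) = 44
P_7→P_1: (-2)(-13) − (-2)(-9) = 8
Σ = 854
Area = |Σ|/2 = 427.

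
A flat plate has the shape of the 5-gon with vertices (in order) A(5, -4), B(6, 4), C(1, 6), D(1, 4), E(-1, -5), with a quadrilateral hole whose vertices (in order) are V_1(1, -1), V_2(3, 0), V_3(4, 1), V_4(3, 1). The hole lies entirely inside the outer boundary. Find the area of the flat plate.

Outer boundary:
Apply Gauss's area formula: 2A = Σ (x_i·y_{i+1} − x_{i+1}·y_i), indices taken mod 5.
Σ = (44) + (32) + (-2) + (-1) + (29) = 102
Area = |Σ|/2 = 51.
Hole:
Σ = (3) + (3) + (1) + (-4) = 3
Area = |Σ|/2 = 1.5.
Net area = 51 − 1.5 = 49.5.

49.5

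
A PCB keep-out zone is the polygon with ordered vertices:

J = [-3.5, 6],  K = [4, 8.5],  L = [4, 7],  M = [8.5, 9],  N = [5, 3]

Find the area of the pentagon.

Apply Gauss's area formula: 2A = Σ (x_i·y_{i+1} − x_{i+1}·y_i), indices taken mod 5.
J→K: (-3.5)(8.5) − (4)(6) = -53.75
K→L: (4)(7) − (4)(8.5) = -6
L→M: (4)(9) − (8.5)(7) = -23.5
M→N: (8.5)(3) − (5)(9) = -19.5
N→J: (5)(6) − (-3.5)(3) = 40.5
Σ = -62.25
Area = |Σ|/2 = 31.125.

31.125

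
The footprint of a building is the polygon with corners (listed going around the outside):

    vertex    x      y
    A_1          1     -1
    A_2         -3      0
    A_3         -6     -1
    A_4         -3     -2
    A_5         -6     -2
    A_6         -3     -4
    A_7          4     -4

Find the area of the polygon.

24.5

Apply the shoelace (surveyor's) formula: 2A = Σ (x_i·y_{i+1} − x_{i+1}·y_i), indices taken mod 7.
Cross-terms: -3, 3, 9, -6, 18, 28, 0  ⇒  Σ = 49
Area = |Σ|/2 = 24.5.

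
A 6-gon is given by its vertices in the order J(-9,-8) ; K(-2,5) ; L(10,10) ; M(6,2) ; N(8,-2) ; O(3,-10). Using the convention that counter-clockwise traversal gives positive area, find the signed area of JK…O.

J→K: (-9)(5) − (-2)(-8) = -61
K→L: (-2)(10) − (10)(5) = -70
L→M: (10)(2) − (6)(10) = -40
M→N: (6)(-2) − (8)(2) = -28
N→O: (8)(-10) − (3)(-2) = -74
O→J: (3)(-8) − (-9)(-10) = -114
Σ = -387
Signed area = Σ/2 = -193.5 (negative ⇒ clockwise traversal).

-193.5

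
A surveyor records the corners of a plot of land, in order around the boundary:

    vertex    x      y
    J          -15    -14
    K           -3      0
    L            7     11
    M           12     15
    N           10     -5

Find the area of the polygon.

Apply the shoelace formula: 2A = Σ (x_i·y_{i+1} − x_{i+1}·y_i), indices taken mod 5.
Σ = (-42) + (-33) + (-27) + (-210) + (-215) = -527
Area = |Σ|/2 = 263.5.

263.5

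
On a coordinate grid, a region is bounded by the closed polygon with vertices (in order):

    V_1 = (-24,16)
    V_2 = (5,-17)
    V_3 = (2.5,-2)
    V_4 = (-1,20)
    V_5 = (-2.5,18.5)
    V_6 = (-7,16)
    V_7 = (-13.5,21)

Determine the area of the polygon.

Apply the shoelace formula: 2A = Σ (x_i·y_{i+1} − x_{i+1}·y_i), indices taken mod 7.
Σ = (328) + (32.5) + (48) + (31.5) + (89.5) + (69) + (288) = 886.5
Area = |Σ|/2 = 443.25.

443.25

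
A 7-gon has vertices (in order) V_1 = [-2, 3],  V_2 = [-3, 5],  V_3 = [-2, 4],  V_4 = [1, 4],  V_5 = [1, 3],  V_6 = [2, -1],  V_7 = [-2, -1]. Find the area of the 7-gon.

17.5

V_1→V_2: (-2)(5) − (-3)(3) = -1
V_2→V_3: (-3)(4) − (-2)(5) = -2
V_3→V_4: (-2)(4) − (1)(4) = -12
V_4→V_5: (1)(3) − (1)(4) = -1
V_5→V_6: (1)(-1) − (2)(3) = -7
V_6→V_7: (2)(-1) − (-2)(-1) = -4
V_7→V_1: (-2)(3) − (-2)(-1) = -8
Σ = -35
Area = |Σ|/2 = 17.5.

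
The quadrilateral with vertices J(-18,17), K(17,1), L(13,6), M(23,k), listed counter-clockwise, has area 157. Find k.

9

The doubled signed area Σ (x_i y_{i+1} − x_{i+1} y_i) is linear in k.
With k=0 it equals 35; the coefficient of k is 31 (from the two edges through M).
So 31·k + 35 = 2·157 = 314 ⇒ k = 9.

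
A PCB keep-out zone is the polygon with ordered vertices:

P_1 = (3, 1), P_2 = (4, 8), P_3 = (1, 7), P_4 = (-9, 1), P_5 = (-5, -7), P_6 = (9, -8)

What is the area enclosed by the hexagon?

Apply the shoelace formula: 2A = Σ (x_i·y_{i+1} − x_{i+1}·y_i), indices taken mod 6.
Cross-terms: 20, 20, 64, 68, 103, 33  ⇒  Σ = 308
Area = |Σ|/2 = 154.

154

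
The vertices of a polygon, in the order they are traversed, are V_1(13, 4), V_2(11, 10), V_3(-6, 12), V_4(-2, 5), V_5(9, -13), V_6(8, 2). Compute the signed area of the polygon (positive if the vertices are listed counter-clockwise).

190.5

Σ = (86) + (192) + (-6) + (-19) + (122) + (6) = 381
Signed area = Σ/2 = 190.5 (positive ⇒ counter-clockwise traversal).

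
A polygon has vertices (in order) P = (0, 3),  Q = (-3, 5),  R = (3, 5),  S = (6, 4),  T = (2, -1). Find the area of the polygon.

23.5

Cross-terms: 9, -30, -18, -14, 6  ⇒  Σ = -47
Area = |Σ|/2 = 23.5.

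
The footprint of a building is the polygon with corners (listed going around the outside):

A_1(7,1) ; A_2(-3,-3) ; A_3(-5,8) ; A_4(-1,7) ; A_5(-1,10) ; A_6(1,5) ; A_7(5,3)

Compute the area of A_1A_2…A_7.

Apply the surveyor's formula: 2A = Σ (x_i·y_{i+1} − x_{i+1}·y_i), indices taken mod 7.
A_1→A_2: (7)(-3) − (-3)(1) = -18
A_2→A_3: (-3)(8) − (-5)(-3) = -39
A_3→A_4: (-5)(7) − (-1)(8) = -27
A_4→A_5: (-1)(10) − (-1)(7) = -3
A_5→A_6: (-1)(5) − (1)(10) = -15
A_6→A_7: (1)(3) − (5)(5) = -22
A_7→A_1: (5)(1) − (7)(3) = -16
Σ = -140
Area = |Σ|/2 = 70.

70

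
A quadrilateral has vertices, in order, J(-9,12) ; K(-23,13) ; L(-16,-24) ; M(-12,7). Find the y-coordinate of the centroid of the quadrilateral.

Apply Gauss's area formula. First the cross-terms c_i = x_i·y_{i+1} − x_{i+1}·y_i:
  159, 760, -400, -81  ⇒  2A = 438, A = 219.
Then Σ (y_i + y_{i+1})·c_i = 876, so ȳ = 876 / (6·219) = 2/3.

2/3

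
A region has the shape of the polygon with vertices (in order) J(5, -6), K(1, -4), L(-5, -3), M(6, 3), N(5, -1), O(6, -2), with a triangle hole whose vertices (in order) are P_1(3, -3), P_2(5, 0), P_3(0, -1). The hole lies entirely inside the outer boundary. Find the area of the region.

36

Outer boundary:
Apply the surveyor's formula: 2A = Σ (x_i·y_{i+1} − x_{i+1}·y_i), indices taken mod 6.
J→K: (5)(-4) − (1)(-6) = -14
K→L: (1)(-3) − (-5)(-4) = -23
L→M: (-5)(3) − (6)(-3) = 3
M→N: (6)(-1) − (5)(3) = -21
N→O: (5)(-2) − (6)(-1) = -4
O→J: (6)(-6) − (5)(-2) = -26
Σ = -85
Area = |Σ|/2 = 42.5.
Hole:
Apply Gauss's area formula: 2A = Σ (x_i·y_{i+1} − x_{i+1}·y_i), indices taken mod 3.
Cross-terms: 15, -5, 3  ⇒  Σ = 13
Area = |Σ|/2 = 6.5.
Net area = 42.5 − 6.5 = 36.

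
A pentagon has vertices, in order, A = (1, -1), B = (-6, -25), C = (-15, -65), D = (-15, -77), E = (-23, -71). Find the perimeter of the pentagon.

162

|AB| = √((-7)² + (-24)²) = √625 = 25
|BC| = √((-9)² + (-40)²) = √1681 = 41
|CD| = √((0)² + (-12)²) = √144 = 12
|DE| = √((-8)² + (6)²) = √100 = 10
|EA| = √((24)² + (70)²) = √5476 = 74
Perimeter = 25 + 41 + 12 + 10 + 74 = 162.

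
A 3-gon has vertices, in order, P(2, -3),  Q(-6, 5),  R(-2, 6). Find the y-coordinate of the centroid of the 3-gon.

8/3

Apply the surveyor's formula. First the cross-terms c_i = x_i·y_{i+1} − x_{i+1}·y_i:
  -8, -26, -6  ⇒  2A = -40, A = -20.
Then Σ (y_i + y_{i+1})·c_i = -320, so ȳ = -320 / (6·(-20)) = 8/3.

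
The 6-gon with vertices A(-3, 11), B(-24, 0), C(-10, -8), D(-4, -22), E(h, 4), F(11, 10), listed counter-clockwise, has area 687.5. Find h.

20

Write out the shoelace sum; only the two edges meeting at E involve h:
2·Area = [((-4)·4 − h·(-22)) + (h·10 − 11·4)] + 795
       = 32·h + 735 = 1375
⇒ h = 20.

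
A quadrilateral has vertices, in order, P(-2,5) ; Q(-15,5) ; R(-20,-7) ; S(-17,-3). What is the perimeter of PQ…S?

48

|PQ| = √((-13)² + (0)²) = √169 = 13
|QR| = √((-5)² + (-12)²) = √169 = 13
|RS| = √((3)² + (4)²) = √25 = 5
|SP| = √((15)² + (8)²) = √289 = 17
Perimeter = 13 + 13 + 5 + 17 = 48.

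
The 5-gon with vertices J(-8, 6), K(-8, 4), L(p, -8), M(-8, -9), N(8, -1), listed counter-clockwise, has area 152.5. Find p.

The doubled signed area Σ (x_i y_{i+1} − x_{i+1} y_i) is linear in p.
With p=0 it equals 136; the coefficient of p is -13 (from the two edges through L).
So -13·p + 136 = 2·152.5 = 305 ⇒ p = -13.

-13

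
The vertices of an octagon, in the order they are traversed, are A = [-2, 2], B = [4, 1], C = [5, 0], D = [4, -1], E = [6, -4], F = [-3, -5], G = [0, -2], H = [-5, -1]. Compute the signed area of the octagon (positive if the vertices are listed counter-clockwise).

Apply the shoelace (surveyor's) formula: 2A = Σ (x_i·y_{i+1} − x_{i+1}·y_i), indices taken mod 8.
A→B: (-2)(1) − (4)(2) = -10
B→C: (4)(0) − (5)(1) = -5
C→D: (5)(-1) − (4)(0) = -5
D→E: (4)(-4) − (6)(-1) = -10
E→F: (6)(-5) − (-3)(-4) = -42
F→G: (-3)(-2) − (0)(-5) = 6
G→H: (0)(-1) − (-5)(-2) = -10
H→A: (-5)(2) − (-2)(-1) = -12
Σ = -88
Signed area = Σ/2 = -44 (negative ⇒ clockwise traversal).

-44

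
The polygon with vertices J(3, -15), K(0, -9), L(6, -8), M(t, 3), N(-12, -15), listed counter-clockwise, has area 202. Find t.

Write out the shoelace sum; only the two edges meeting at M involve t:
2·Area = [(6·3 − t·(-8)) + (t·(-15) − (-12)·3)] + 252
       = -7·t + 306 = 404
⇒ t = -14.

-14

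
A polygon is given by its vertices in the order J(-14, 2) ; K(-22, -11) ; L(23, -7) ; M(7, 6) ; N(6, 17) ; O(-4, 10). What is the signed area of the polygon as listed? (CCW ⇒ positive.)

J→K: (-14)(-11) − (-22)(2) = 198
K→L: (-22)(-7) − (23)(-11) = 407
L→M: (23)(6) − (7)(-7) = 187
M→N: (7)(17) − (6)(6) = 83
N→O: (6)(10) − (-4)(17) = 128
O→J: (-4)(2) − (-14)(10) = 132
Σ = 1135
Signed area = Σ/2 = 567.5 (positive ⇒ counter-clockwise traversal).

567.5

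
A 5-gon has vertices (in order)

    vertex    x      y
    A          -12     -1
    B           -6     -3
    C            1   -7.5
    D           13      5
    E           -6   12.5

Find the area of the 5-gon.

264.5

Cross-terms: 30, 48, 102.5, 192.5, 156  ⇒  Σ = 529
Area = |Σ|/2 = 264.5.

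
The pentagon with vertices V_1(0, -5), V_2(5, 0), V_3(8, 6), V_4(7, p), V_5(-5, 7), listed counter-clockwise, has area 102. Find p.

9

Write out the shoelace sum; only the two edges meeting at V_4 involve p:
2·Area = [(8·p − 7·6) + (7·7 − (-5)·p)] + 80
       = 13·p + 87 = 204
⇒ p = 9.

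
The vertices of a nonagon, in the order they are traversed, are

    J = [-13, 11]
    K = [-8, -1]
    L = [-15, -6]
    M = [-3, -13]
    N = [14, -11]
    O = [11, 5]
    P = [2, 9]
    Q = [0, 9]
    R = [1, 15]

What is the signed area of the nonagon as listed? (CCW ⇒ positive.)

510.5

Apply Gauss's area formula: 2A = Σ (x_i·y_{i+1} − x_{i+1}·y_i), indices taken mod 9.
Cross-terms: 101, 33, 177, 215, 191, 89, 18, -9, 206  ⇒  Σ = 1021
Signed area = Σ/2 = 510.5 (positive ⇒ counter-clockwise traversal).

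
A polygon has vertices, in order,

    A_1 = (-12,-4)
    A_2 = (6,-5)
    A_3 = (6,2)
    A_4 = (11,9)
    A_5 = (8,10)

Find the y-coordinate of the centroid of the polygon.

Apply the shoelace formula. First the cross-terms c_i = x_i·y_{i+1} − x_{i+1}·y_i:
  84, 42, 32, 38, 88  ⇒  2A = 284, A = 142.
Then Σ (y_i + y_{i+1})·c_i = 720, so ȳ = 720 / (6·142) = 60/71.

60/71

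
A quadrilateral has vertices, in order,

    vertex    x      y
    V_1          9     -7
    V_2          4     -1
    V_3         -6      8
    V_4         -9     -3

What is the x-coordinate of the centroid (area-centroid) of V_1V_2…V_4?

Apply Gauss's area formula. First the cross-terms c_i = x_i·y_{i+1} − x_{i+1}·y_i:
  19, 26, 90, 90  ⇒  2A = 225, A = 112.5.
Then Σ (x_i + x_{i+1})·c_i = -1155, so x̄ = -1155 / (6·112.5) = -77/45.

-77/45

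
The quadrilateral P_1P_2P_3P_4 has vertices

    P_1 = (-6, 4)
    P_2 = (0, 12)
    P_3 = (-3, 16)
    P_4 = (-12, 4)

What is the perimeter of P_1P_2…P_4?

|P_1P_2| = √((6)² + (8)²) = √100 = 10
|P_2P_3| = √((-3)² + (4)²) = √25 = 5
|P_3P_4| = √((-9)² + (-12)²) = √225 = 15
|P_4P_1| = √((6)² + (0)²) = √36 = 6
Perimeter = 10 + 5 + 15 + 6 = 36.

36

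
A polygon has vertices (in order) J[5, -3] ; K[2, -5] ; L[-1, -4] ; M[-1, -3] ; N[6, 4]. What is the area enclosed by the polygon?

J→K: (5)(-5) − (2)(-3) = -19
K→L: (2)(-4) − (-1)(-5) = -13
L→M: (-1)(-3) − (-1)(-4) = -1
M→N: (-1)(4) − (6)(-3) = 14
N→J: (6)(-3) − (5)(4) = -38
Σ = -57
Area = |Σ|/2 = 28.5.

28.5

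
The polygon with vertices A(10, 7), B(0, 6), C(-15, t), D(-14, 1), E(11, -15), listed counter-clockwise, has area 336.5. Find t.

8

The doubled signed area Σ (x_i y_{i+1} − x_{i+1} y_i) is linear in t.
With t=0 it equals 561; the coefficient of t is 14 (from the two edges through C).
So 14·t + 561 = 2·336.5 = 673 ⇒ t = 8.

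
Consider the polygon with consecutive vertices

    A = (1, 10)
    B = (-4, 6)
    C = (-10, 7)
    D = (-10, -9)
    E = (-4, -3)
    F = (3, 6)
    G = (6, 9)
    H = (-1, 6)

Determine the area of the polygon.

118.5

Apply the shoelace formula: 2A = Σ (x_i·y_{i+1} − x_{i+1}·y_i), indices taken mod 8.
Σ = (46) + (32) + (160) + (-6) + (-15) + (-9) + (45) + (-16) = 237
Area = |Σ|/2 = 118.5.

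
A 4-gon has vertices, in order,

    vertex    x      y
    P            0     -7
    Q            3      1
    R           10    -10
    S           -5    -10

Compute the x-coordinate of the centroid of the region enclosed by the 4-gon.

691/201

Apply the shoelace (surveyor's) formula. First the cross-terms c_i = x_i·y_{i+1} − x_{i+1}·y_i:
  21, -40, -150, 35  ⇒  2A = -134, A = -67.
Then Σ (x_i + x_{i+1})·c_i = -1382, so x̄ = -1382 / (6·(-67)) = 691/201.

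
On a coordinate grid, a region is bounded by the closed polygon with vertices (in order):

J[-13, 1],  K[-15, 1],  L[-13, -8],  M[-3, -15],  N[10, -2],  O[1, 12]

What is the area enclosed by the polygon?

370.5

Σ = (2) + (133) + (171) + (156) + (122) + (157) = 741
Area = |Σ|/2 = 370.5.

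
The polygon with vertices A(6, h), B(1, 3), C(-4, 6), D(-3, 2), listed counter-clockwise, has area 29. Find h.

Write out the shoelace sum; only the two edges meeting at A involve h:
2·Area = [((-3)·h − 6·2) + (6·3 − 1·h)] + 28
       = -4·h + 34 = 58
⇒ h = -6.

-6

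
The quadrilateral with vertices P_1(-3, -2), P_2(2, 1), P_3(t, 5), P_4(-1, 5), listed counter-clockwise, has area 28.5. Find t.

6

The doubled signed area Σ (x_i y_{i+1} − x_{i+1} y_i) is linear in t.
With t=0 it equals 33; the coefficient of t is 4 (from the two edges through P_3).
So 4·t + 33 = 2·28.5 = 57 ⇒ t = 6.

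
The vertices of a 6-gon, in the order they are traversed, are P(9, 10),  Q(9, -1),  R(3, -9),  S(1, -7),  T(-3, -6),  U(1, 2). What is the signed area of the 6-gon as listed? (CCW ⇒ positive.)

Apply Gauss's area formula: 2A = Σ (x_i·y_{i+1} − x_{i+1}·y_i), indices taken mod 6.
Σ = (-99) + (-78) + (-12) + (-27) + (0) + (-8) = -224
Signed area = Σ/2 = -112 (negative ⇒ clockwise traversal).

-112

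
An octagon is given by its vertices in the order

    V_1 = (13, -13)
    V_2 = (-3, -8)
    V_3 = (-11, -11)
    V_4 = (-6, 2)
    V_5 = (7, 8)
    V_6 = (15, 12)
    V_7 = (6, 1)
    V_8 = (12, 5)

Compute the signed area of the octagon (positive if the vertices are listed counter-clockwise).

-322

Σ = (-143) + (-55) + (-88) + (-62) + (-36) + (-57) + (18) + (-221) = -644
Signed area = Σ/2 = -322 (negative ⇒ clockwise traversal).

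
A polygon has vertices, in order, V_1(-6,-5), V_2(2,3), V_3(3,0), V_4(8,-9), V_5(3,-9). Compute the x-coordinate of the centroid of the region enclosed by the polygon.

299/237

Apply the surveyor's formula. First the cross-terms c_i = x_i·y_{i+1} − x_{i+1}·y_i:
  -8, -9, -27, -45, -69  ⇒  2A = -158, A = -79.
Then Σ (x_i + x_{i+1})·c_i = -598, so x̄ = -598 / (6·(-79)) = 299/237.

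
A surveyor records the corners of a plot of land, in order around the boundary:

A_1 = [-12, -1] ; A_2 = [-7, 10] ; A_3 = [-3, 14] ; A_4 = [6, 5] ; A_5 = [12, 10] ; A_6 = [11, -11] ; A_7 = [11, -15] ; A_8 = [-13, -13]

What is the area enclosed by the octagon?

530.5

Apply the shoelace formula: 2A = Σ (x_i·y_{i+1} − x_{i+1}·y_i), indices taken mod 8.
A_1→A_2: (-12)(10) − (-7)(-1) = -127
A_2→A_3: (-7)(14) − (-3)(10) = -68
A_3→A_4: (-3)(5) − (6)(14) = -99
A_4→A_5: (6)(10) − (12)(5) = 0
A_5→A_6: (12)(-11) − (11)(10) = -242
A_6→A_7: (11)(-15) − (11)(-11) = -44
A_7→A_8: (11)(-13) − (-13)(-15) = -338
A_8→A_1: (-13)(-1) − (-12)(-13) = -143
Σ = -1061
Area = |Σ|/2 = 530.5.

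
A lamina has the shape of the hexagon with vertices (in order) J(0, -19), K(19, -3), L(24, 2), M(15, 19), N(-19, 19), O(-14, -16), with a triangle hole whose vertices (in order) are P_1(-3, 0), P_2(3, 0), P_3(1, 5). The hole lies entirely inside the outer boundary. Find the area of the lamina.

Outer boundary:
Apply the surveyor's formula: 2A = Σ (x_i·y_{i+1} − x_{i+1}·y_i), indices taken mod 6.
Σ = (361) + (110) + (426) + (646) + (570) + (266) = 2379
Area = |Σ|/2 = 1189.5.
Hole:
Apply Gauss's area formula: 2A = Σ (x_i·y_{i+1} − x_{i+1}·y_i), indices taken mod 3.
Σ = (0) + (15) + (15) = 30
Area = |Σ|/2 = 15.
Net area = 1189.5 − 15 = 1174.5.

1174.5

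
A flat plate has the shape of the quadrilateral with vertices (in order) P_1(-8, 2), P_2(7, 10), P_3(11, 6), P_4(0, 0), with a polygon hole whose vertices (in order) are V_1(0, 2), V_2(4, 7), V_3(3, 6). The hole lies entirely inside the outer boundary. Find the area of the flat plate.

Outer boundary:
Apply the shoelace formula: 2A = Σ (x_i·y_{i+1} − x_{i+1}·y_i), indices taken mod 4.
Σ = (-94) + (-68) + (0) + (0) = -162
Area = |Σ|/2 = 81.
Hole:
Apply Gauss's area formula: 2A = Σ (x_i·y_{i+1} − x_{i+1}·y_i), indices taken mod 3.
Σ = (-8) + (3) + (6) = 1
Area = |Σ|/2 = 0.5.
Net area = 81 − 0.5 = 80.5.

80.5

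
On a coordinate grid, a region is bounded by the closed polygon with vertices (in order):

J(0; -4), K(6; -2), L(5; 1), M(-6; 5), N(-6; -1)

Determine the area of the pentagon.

65.5

Σ = (24) + (16) + (31) + (36) + (24) = 131
Area = |Σ|/2 = 65.5.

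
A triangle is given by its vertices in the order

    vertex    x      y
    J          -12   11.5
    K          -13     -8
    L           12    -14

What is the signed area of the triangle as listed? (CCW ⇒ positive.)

246.75

Apply Gauss's area formula: 2A = Σ (x_i·y_{i+1} − x_{i+1}·y_i), indices taken mod 3.
Cross-terms: 245.5, 278, -30  ⇒  Σ = 493.5
Signed area = Σ/2 = 246.75 (positive ⇒ counter-clockwise traversal).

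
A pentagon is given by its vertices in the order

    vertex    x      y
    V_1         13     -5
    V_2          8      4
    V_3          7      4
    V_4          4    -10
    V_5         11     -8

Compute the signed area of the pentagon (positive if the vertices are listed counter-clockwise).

68.5

Σ = (92) + (4) + (-86) + (78) + (49) = 137
Signed area = Σ/2 = 68.5 (positive ⇒ counter-clockwise traversal).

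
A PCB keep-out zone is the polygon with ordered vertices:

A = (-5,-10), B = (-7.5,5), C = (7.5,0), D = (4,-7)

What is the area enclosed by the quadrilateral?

Σ = (-100) + (-37.5) + (-52.5) + (-75) = -265
Area = |Σ|/2 = 132.5.

132.5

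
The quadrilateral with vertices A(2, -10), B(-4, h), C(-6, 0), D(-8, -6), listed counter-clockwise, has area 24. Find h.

Write out the shoelace sum; only the two edges meeting at B involve h:
2·Area = [(2·h − (-4)·(-10)) + ((-4)·0 − (-6)·h)] + 128
       = 8·h + 88 = 48
⇒ h = -5.

-5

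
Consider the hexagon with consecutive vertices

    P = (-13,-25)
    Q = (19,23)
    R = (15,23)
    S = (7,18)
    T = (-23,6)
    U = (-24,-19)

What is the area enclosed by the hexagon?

883.5

P→Q: (-13)(23) − (19)(-25) = 176
Q→R: (19)(23) − (15)(23) = 92
R→S: (15)(18) − (7)(23) = 109
S→T: (7)(6) − (-23)(18) = 456
T→U: (-23)(-19) − (-24)(6) = 581
U→P: (-24)(-25) − (-13)(-19) = 353
Σ = 1767
Area = |Σ|/2 = 883.5.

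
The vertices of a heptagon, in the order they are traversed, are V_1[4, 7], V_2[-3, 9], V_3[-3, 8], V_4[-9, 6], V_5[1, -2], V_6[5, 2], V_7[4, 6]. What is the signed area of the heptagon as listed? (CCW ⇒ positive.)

82

Apply the surveyor's formula: 2A = Σ (x_i·y_{i+1} − x_{i+1}·y_i), indices taken mod 7.
Σ = (57) + (3) + (54) + (12) + (12) + (22) + (4) = 164
Signed area = Σ/2 = 82 (positive ⇒ counter-clockwise traversal).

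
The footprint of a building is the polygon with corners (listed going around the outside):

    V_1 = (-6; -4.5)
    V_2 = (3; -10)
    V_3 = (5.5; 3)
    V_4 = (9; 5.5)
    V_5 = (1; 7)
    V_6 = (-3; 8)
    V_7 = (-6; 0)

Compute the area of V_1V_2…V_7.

Apply Gauss's area formula: 2A = Σ (x_i·y_{i+1} − x_{i+1}·y_i), indices taken mod 7.
Cross-terms: 73.5, 64, 3.25, 57.5, 29, 48, 27  ⇒  Σ = 302.25
Area = |Σ|/2 = 151.125.

151.125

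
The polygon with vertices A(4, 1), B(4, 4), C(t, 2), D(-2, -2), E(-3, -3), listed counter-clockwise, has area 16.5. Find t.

Write out the shoelace sum; only the two edges meeting at C involve t:
2·Area = [(4·2 − t·4) + (t·(-2) − (-2)·2)] + 21
       = -6·t + 33 = 33
⇒ t = 0.

0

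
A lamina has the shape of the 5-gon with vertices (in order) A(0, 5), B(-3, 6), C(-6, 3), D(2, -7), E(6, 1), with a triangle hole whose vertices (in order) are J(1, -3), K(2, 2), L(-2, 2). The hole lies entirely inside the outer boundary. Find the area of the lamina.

Outer boundary:
Apply the shoelace (surveyor's) formula: 2A = Σ (x_i·y_{i+1} − x_{i+1}·y_i), indices taken mod 5.
Cross-terms: 15, 27, 36, 44, 30  ⇒  Σ = 152
Area = |Σ|/2 = 76.
Hole:
Apply the shoelace (surveyor's) formula: 2A = Σ (x_i·y_{i+1} − x_{i+1}·y_i), indices taken mod 3.
Σ = (8) + (8) + (4) = 20
Area = |Σ|/2 = 10.
Net area = 76 − 10 = 66.

66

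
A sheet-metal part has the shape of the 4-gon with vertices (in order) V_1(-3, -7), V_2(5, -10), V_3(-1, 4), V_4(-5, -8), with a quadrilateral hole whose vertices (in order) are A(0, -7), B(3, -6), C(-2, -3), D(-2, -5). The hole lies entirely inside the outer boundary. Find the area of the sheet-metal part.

48

Outer boundary:
Apply Gauss's area formula: 2A = Σ (x_i·y_{i+1} − x_{i+1}·y_i), indices taken mod 4.
Σ = (65) + (10) + (28) + (11) = 114
Area = |Σ|/2 = 57.
Hole:
Apply Gauss's area formula: 2A = Σ (x_i·y_{i+1} − x_{i+1}·y_i), indices taken mod 4.
Σ = (21) + (-21) + (4) + (14) = 18
Area = |Σ|/2 = 9.
Net area = 57 − 9 = 48.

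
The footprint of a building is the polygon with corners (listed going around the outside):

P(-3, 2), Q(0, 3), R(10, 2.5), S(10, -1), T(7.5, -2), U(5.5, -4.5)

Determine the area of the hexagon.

P→Q: (-3)(3) − (0)(2) = -9
Q→R: (0)(2.5) − (10)(3) = -30
R→S: (10)(-1) − (10)(2.5) = -35
S→T: (10)(-2) − (7.5)(-1) = -12.5
T→U: (7.5)(-4.5) − (5.5)(-2) = -22.75
U→P: (5.5)(2) − (-3)(-4.5) = -2.5
Σ = -111.75
Area = |Σ|/2 = 55.875.

55.875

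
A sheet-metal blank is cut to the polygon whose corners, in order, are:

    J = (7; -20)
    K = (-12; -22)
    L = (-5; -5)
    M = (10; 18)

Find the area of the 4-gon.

405

Apply Gauss's area formula: 2A = Σ (x_i·y_{i+1} − x_{i+1}·y_i), indices taken mod 4.
Σ = (-394) + (-50) + (-40) + (-326) = -810
Area = |Σ|/2 = 405.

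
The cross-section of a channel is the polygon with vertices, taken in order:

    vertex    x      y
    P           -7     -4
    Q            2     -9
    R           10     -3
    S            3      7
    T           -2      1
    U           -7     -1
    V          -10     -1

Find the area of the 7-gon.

145

Apply Gauss's area formula: 2A = Σ (x_i·y_{i+1} − x_{i+1}·y_i), indices taken mod 7.
Σ = (71) + (84) + (79) + (17) + (9) + (-3) + (33) = 290
Area = |Σ|/2 = 145.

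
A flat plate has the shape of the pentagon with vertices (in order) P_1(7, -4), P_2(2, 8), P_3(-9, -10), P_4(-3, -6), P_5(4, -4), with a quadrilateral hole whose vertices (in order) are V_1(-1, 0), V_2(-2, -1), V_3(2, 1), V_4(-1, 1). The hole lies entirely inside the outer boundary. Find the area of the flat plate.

91.5

Outer boundary:
Apply Gauss's area formula: 2A = Σ (x_i·y_{i+1} − x_{i+1}·y_i), indices taken mod 5.
P_1→P_2: (7)(8) − (2)(-4) = 64
P_2→P_3: (2)(-10) − (-9)(8) = 52
P_3→P_4: (-9)(-6) − (-3)(-10) = 24
P_4→P_5: (-3)(-4) − (4)(-6) = 36
P_5→P_1: (4)(-4) − (7)(-4) = 12
Σ = 188
Area = |Σ|/2 = 94.
Hole:
Apply the shoelace formula: 2A = Σ (x_i·y_{i+1} − x_{i+1}·y_i), indices taken mod 4.
Σ = (1) + (0) + (3) + (1) = 5
Area = |Σ|/2 = 2.5.
Net area = 94 − 2.5 = 91.5.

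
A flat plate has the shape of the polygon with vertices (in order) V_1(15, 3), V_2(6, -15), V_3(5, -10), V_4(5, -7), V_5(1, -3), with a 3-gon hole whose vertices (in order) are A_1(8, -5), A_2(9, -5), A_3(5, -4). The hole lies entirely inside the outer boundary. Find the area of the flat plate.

86

Outer boundary:
Apply the shoelace (surveyor's) formula: 2A = Σ (x_i·y_{i+1} − x_{i+1}·y_i), indices taken mod 5.
Cross-terms: -243, 15, 15, -8, 48  ⇒  Σ = -173
Area = |Σ|/2 = 86.5.
Hole:
A_1→A_2: (8)(-5) − (9)(-5) = 5
A_2→A_3: (9)(-4) − (5)(-5) = -11
A_3→A_1: (5)(-5) − (8)(-4) = 7
Σ = 1
Area = |Σ|/2 = 0.5.
Net area = 86.5 − 0.5 = 86.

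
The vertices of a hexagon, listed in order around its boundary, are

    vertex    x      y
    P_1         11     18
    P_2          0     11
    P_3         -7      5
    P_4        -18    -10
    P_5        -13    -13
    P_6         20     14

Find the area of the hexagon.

373

Apply Gauss's area formula: 2A = Σ (x_i·y_{i+1} − x_{i+1}·y_i), indices taken mod 6.
Σ = (121) + (77) + (160) + (104) + (78) + (206) = 746
Area = |Σ|/2 = 373.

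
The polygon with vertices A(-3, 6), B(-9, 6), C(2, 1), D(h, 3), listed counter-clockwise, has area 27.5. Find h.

5

Write out the shoelace sum; only the two edges meeting at D involve h:
2·Area = [(2·3 − h·1) + (h·6 − (-3)·3)] + 15
       = 5·h + 30 = 55
⇒ h = 5.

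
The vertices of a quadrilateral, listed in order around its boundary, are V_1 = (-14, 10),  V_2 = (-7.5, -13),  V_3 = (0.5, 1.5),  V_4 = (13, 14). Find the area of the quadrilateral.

Apply Gauss's area formula: 2A = Σ (x_i·y_{i+1} − x_{i+1}·y_i), indices taken mod 4.
V_1→V_2: (-14)(-13) − (-7.5)(10) = 257
V_2→V_3: (-7.5)(1.5) − (0.5)(-13) = -4.75
V_3→V_4: (0.5)(14) − (13)(1.5) = -12.5
V_4→V_1: (13)(10) − (-14)(14) = 326
Σ = 565.75
Area = |Σ|/2 = 282.875.

282.875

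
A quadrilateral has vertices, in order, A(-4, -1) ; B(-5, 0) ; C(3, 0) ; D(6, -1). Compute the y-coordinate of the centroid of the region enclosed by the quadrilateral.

-14/27

Apply the shoelace formula. First the cross-terms c_i = x_i·y_{i+1} − x_{i+1}·y_i:
  -5, 0, -3, -10  ⇒  2A = -18, A = -9.
Then Σ (y_i + y_{i+1})·c_i = 28, so ȳ = 28 / (6·(-9)) = -14/27.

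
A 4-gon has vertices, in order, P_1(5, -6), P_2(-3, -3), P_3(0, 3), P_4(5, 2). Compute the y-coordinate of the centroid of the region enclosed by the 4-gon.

Apply the shoelace formula. First the cross-terms c_i = x_i·y_{i+1} − x_{i+1}·y_i:
  -33, -9, -15, -40  ⇒  2A = -97, A = -48.5.
Then Σ (y_i + y_{i+1})·c_i = 382, so ȳ = 382 / (6·(-48.5)) = -382/291.

-382/291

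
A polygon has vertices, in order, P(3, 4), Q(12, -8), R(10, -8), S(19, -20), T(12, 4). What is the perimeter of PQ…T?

66

|PQ| = √((9)² + (-12)²) = √225 = 15
|QR| = √((-2)² + (0)²) = √4 = 2
|RS| = √((9)² + (-12)²) = √225 = 15
|ST| = √((-7)² + (24)²) = √625 = 25
|TP| = √((-9)² + (0)²) = √81 = 9
Perimeter = 15 + 2 + 15 + 25 + 9 = 66.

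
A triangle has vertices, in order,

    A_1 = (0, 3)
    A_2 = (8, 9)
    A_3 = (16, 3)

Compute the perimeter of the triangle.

36

|A_1A_2| = √((8)² + (6)²) = √100 = 10
|A_2A_3| = √((8)² + (-6)²) = √100 = 10
|A_3A_1| = √((-16)² + (0)²) = √256 = 16
Perimeter = 10 + 10 + 16 = 36.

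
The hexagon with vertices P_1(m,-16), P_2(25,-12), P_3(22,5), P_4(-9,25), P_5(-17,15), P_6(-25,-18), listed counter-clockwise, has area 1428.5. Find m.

Write out the shoelace sum; only the two edges meeting at P_1 involve m:
2·Area = [((-25)·(-16) − m·(-18)) + (m·(-12) − 25·(-16))] + 1955
       = 6·m + 2755 = 2857
⇒ m = 17.

17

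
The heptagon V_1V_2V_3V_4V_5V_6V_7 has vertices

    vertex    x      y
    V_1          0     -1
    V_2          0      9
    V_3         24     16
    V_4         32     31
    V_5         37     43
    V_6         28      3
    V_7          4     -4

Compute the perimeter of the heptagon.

136

|V_1V_2| = √((0)² + (10)²) = √100 = 10
|V_2V_3| = √((24)² + (7)²) = √625 = 25
|V_3V_4| = √((8)² + (15)²) = √289 = 17
|V_4V_5| = √((5)² + (12)²) = √169 = 13
|V_5V_6| = √((-9)² + (-40)²) = √1681 = 41
|V_6V_7| = √((-24)² + (-7)²) = √625 = 25
|V_7V_1| = √((-4)² + (3)²) = √25 = 5
Perimeter = 10 + 25 + 17 + 13 + 41 + 25 + 5 = 136.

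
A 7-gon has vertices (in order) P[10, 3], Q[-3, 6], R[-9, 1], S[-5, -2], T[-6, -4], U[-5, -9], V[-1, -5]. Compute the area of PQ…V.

124

Σ = (69) + (51) + (23) + (8) + (34) + (16) + (47) = 248
Area = |Σ|/2 = 124.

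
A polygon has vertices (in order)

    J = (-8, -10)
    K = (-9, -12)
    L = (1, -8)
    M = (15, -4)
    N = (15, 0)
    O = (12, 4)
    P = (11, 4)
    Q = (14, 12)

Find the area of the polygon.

Σ = (6) + (84) + (116) + (60) + (60) + (4) + (76) + (-44) = 362
Area = |Σ|/2 = 181.

181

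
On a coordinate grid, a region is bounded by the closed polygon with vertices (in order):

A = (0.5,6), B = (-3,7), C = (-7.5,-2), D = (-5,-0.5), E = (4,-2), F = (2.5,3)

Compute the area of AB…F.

Apply Gauss's area formula: 2A = Σ (x_i·y_{i+1} − x_{i+1}·y_i), indices taken mod 6.
Σ = (21.5) + (58.5) + (-6.25) + (12) + (17) + (13.5) = 116.25
Area = |Σ|/2 = 58.125.

58.125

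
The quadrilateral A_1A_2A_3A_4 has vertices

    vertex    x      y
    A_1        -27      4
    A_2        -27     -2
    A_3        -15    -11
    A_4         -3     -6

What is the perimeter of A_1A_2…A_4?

60

|A_1A_2| = √((0)² + (-6)²) = √36 = 6
|A_2A_3| = √((12)² + (-9)²) = √225 = 15
|A_3A_4| = √((12)² + (5)²) = √169 = 13
|A_4A_1| = √((-24)² + (10)²) = √676 = 26
Perimeter = 6 + 15 + 13 + 26 = 60.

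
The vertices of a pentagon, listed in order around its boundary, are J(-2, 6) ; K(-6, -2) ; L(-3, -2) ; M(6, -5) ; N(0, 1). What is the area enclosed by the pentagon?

40.5

Apply the shoelace (surveyor's) formula: 2A = Σ (x_i·y_{i+1} − x_{i+1}·y_i), indices taken mod 5.
J→K: (-2)(-2) − (-6)(6) = 40
K→L: (-6)(-2) − (-3)(-2) = 6
L→M: (-3)(-5) − (6)(-2) = 27
M→N: (6)(1) − (0)(-5) = 6
N→J: (0)(6) − (-2)(1) = 2
Σ = 81
Area = |Σ|/2 = 40.5.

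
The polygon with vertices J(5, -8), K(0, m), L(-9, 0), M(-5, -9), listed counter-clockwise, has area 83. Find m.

Write out the shoelace sum; only the two edges meeting at K involve m:
2·Area = [(5·m − 0·(-8)) + (0·0 − (-9)·m)] + 166
       = 14·m + 166 = 166
⇒ m = 0.

0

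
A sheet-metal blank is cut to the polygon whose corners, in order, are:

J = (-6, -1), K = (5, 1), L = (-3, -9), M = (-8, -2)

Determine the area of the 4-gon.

Apply the surveyor's formula: 2A = Σ (x_i·y_{i+1} − x_{i+1}·y_i), indices taken mod 4.
Σ = (-1) + (-42) + (-66) + (-4) = -113
Area = |Σ|/2 = 56.5.

56.5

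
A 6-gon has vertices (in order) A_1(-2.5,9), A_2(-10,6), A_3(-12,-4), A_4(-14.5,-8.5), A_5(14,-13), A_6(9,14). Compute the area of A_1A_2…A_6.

483.75

Apply the shoelace formula: 2A = Σ (x_i·y_{i+1} − x_{i+1}·y_i), indices taken mod 6.
A_1→A_2: (-2.5)(6) − (-10)(9) = 75
A_2→A_3: (-10)(-4) − (-12)(6) = 112
A_3→A_4: (-12)(-8.5) − (-14.5)(-4) = 44
A_4→A_5: (-14.5)(-13) − (14)(-8.5) = 307.5
A_5→A_6: (14)(14) − (9)(-13) = 313
A_6→A_1: (9)(9) − (-2.5)(14) = 116
Σ = 967.5
Area = |Σ|/2 = 483.75.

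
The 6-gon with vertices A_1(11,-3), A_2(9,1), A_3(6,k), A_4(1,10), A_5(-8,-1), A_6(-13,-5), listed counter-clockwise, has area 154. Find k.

2

Write out the shoelace sum; only the two edges meeting at A_3 involve k:
2·Area = [(9·k − 6·1) + (6·10 − 1·k)] + 238
       = 8·k + 292 = 308
⇒ k = 2.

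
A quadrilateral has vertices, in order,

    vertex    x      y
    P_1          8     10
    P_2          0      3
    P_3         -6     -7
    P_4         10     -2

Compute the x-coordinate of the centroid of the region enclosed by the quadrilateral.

Apply the shoelace (surveyor's) formula. First the cross-terms c_i = x_i·y_{i+1} − x_{i+1}·y_i:
  24, 18, 82, 116  ⇒  2A = 240, A = 120.
Then Σ (x_i + x_{i+1})·c_i = 2500, so x̄ = 2500 / (6·120) = 125/36.

125/36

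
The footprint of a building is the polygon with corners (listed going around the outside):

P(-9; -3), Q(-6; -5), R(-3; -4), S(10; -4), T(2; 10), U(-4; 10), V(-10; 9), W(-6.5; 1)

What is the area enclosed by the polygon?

Apply Gauss's area formula: 2A = Σ (x_i·y_{i+1} − x_{i+1}·y_i), indices taken mod 8.
P→Q: (-9)(-5) − (-6)(-3) = 27
Q→R: (-6)(-4) − (-3)(-5) = 9
R→S: (-3)(-4) − (10)(-4) = 52
S→T: (10)(10) − (2)(-4) = 108
T→U: (2)(10) − (-4)(10) = 60
U→V: (-4)(9) − (-10)(10) = 64
V→W: (-10)(1) − (-6.5)(9) = 48.5
W→P: (-6.5)(-3) − (-9)(1) = 28.5
Σ = 397
Area = |Σ|/2 = 198.5.

198.5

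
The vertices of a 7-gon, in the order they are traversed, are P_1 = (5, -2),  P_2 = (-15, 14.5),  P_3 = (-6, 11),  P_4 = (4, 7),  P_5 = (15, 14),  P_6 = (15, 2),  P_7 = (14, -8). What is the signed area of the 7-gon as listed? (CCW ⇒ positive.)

Apply Gauss's area formula: 2A = Σ (x_i·y_{i+1} − x_{i+1}·y_i), indices taken mod 7.
Cross-terms: 42.5, -78, -86, -49, -180, -148, 12  ⇒  Σ = -486.5
Signed area = Σ/2 = -243.25 (negative ⇒ clockwise traversal).

-243.25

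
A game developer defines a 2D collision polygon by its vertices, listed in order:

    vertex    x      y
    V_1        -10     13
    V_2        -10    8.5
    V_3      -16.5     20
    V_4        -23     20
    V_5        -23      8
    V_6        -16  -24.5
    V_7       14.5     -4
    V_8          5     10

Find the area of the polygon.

916

Apply the shoelace (surveyor's) formula: 2A = Σ (x_i·y_{i+1} − x_{i+1}·y_i), indices taken mod 8.
Σ = (45) + (-59.75) + (130) + (276) + (691.5) + (419.25) + (165) + (165) = 1832
Area = |Σ|/2 = 916.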